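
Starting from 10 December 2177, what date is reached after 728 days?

+365 (one year) → Dec 10, 2178 (363 left).
Dec has 31 days: +22 → Jan 1, 2179 (341 left).
Jan has 31 days: +31 → Feb 1, 2179 (310 left).
Feb has 28 days: +28 → Mar 1, 2179 (282 left).
Mar has 31 days: +31 → Apr 1, 2179 (251 left).
Apr has 30 days: +30 → May 1, 2179 (221 left).
May has 31 days: +31 → Jun 1, 2179 (190 left).
Jun has 30 days: +30 → Jul 1, 2179 (160 left).
Jul has 31 days: +31 → Aug 1, 2179 (129 left).
Aug has 31 days: +31 → Sep 1, 2179 (98 left).
Sep has 30 days: +30 → Oct 1, 2179 (68 left).
Oct has 31 days: +31 → Nov 1, 2179 (37 left).
Nov has 30 days: +30 → Dec 1, 2179 (7 left).
+7 → Dec 8, 2179.

December 8, 2179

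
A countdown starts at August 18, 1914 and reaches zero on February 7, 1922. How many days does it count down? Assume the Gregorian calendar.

2730

Aug 18, 1914 → Aug 18, 1915: 365 days.
Aug 18, 1915 → Aug 18, 1916: 366 days (Feb 29, 1916 is in that span).
Aug 18, 1916 → Aug 18, 1917: 365 days.
Aug 18, 1917 → Aug 18, 1918: 365 days.
Aug 18, 1918 → Aug 18, 1919: 365 days.
Aug 18, 1919 → Aug 18, 1920: 366 days (Feb 29, 1920 is in that span).
Aug 18, 1920 → Aug 18, 1921: 365 days.
Aug 18, 1921 → Sep 18, 1921: 31 days (August has 31).
Sep 18, 1921 → Oct 18, 1921: 30 days (September has 30).
Oct 18, 1921 → Nov 18, 1921: 31 days (October has 31).
Nov 18, 1921 → Dec 18, 1921: 30 days (November has 30).
Dec 18, 1921 → Jan 18, 1922: 31 days (December has 31).
Jan 18, 1922 → Feb 7, 1922: 20 days.
Total: 2730 days.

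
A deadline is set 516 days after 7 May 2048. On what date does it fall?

October 5, 2049

+365 (one year) → May 7, 2049 (151 left).
May has 31 days: +25 → Jun 1, 2049 (126 left).
Jun has 30 days: +30 → Jul 1, 2049 (96 left).
Jul has 31 days: +31 → Aug 1, 2049 (65 left).
Aug has 31 days: +31 → Sep 1, 2049 (34 left).
Sep has 30 days: +30 → Oct 1, 2049 (4 left).
+4 → Oct 5, 2049.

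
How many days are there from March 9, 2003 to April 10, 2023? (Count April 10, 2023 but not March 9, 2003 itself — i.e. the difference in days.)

7337

Mar 9, 2003 → Mar 9, 2004: 366 days (Feb 29, 2004 is in that span).
Mar 9, 2004 → Mar 9, 2005: 365 days.
Mar 9, 2005 → Mar 9, 2006: 365 days.
Mar 9, 2006 → Mar 9, 2007: 365 days.
Mar 9, 2007 → Mar 9, 2008: 366 days (Feb 29, 2008 is in that span).
Mar 9, 2008 → Mar 9, 2009: 365 days.
Mar 9, 2009 → Mar 9, 2010: 365 days.
Mar 9, 2010 → Mar 9, 2011: 365 days.
Mar 9, 2011 → Mar 9, 2012: 366 days (Feb 29, 2012 is in that span).
Mar 9, 2012 → Mar 9, 2013: 365 days.
Mar 9, 2013 → Mar 9, 2014: 365 days.
Mar 9, 2014 → Mar 9, 2015: 365 days.
Mar 9, 2015 → Mar 9, 2016: 366 days (Feb 29, 2016 is in that span).
Mar 9, 2016 → Mar 9, 2017: 365 days.
Mar 9, 2017 → Mar 9, 2018: 365 days.
Mar 9, 2018 → Mar 9, 2019: 365 days.
Mar 9, 2019 → Mar 9, 2020: 366 days (Feb 29, 2020 is in that span).
Mar 9, 2020 → Mar 9, 2021: 365 days.
Mar 9, 2021 → Mar 9, 2022: 365 days.
Mar 9, 2022 → Apr 9, 2022: 31 days (March has 31).
Apr 9, 2022 → May 9, 2022: 30 days (April has 30).
May 9, 2022 → Jun 9, 2022: 31 days (May has 31).
Jun 9, 2022 → Jul 9, 2022: 30 days (June has 30).
Jul 9, 2022 → Aug 9, 2022: 31 days (July has 31).
Aug 9, 2022 → Sep 9, 2022: 31 days (August has 31).
Sep 9, 2022 → Oct 9, 2022: 30 days (September has 30).
Oct 9, 2022 → Nov 9, 2022: 31 days (October has 31).
Nov 9, 2022 → Dec 9, 2022: 30 days (November has 30).
Dec 9, 2022 → Jan 9, 2023: 31 days (December has 31).
Jan 9, 2023 → Feb 9, 2023: 31 days (January has 31).
Feb 9, 2023 → Mar 9, 2023: 28 days (February has 28).
Mar 9, 2023 → Apr 9, 2023: 31 days (March has 31).
Apr 9, 2023 → Apr 10, 2023: 1 days.
Total: 7337 days.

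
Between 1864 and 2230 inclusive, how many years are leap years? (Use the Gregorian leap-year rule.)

Multiples of 4 in [1864,2230]: 92.
Of those, multiples of 100: 4 (not leap unless ÷400).
Multiples of 400: 1.
Leap years = 92 − 4 + 1 = 89.

89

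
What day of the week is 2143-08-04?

Doomsday rule: the anchor day for the 2100s is Sunday. For year 43: 43÷12 = 3 r 7, and 7÷4 = 1, so 3+7+1 = 11.
Sunday + 11 ≡ Thursday — that's 2143's doomsday.
In August the doomsday date is Aug 8.
Aug 4 is 4 days before Aug 8; 4 mod 7 = 4, so Thursday − 4 = Sunday.

Sunday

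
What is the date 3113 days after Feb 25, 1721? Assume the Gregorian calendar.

September 4, 1729

+365 (one year) → Feb 25, 1722 (2748 left).
+365 (one year) → Feb 25, 1723 (2383 left).
+365 (one year) → Feb 25, 1724 (2018 left).
+366 (one year; includes Feb 29, 1724) → Feb 25, 1725 (1652 left).
+365 (one year) → Feb 25, 1726 (1287 left).
+365 (one year) → Feb 25, 1727 (922 left).
+365 (one year) → Feb 25, 1728 (557 left).
+366 (one year; includes Feb 29, 1728) → Feb 25, 1729 (191 left).
Feb has 28 days: +4 → Mar 1, 1729 (187 left).
Mar has 31 days: +31 → Apr 1, 1729 (156 left).
Apr has 30 days: +30 → May 1, 1729 (126 left).
May has 31 days: +31 → Jun 1, 1729 (95 left).
Jun has 30 days: +30 → Jul 1, 1729 (65 left).
Jul has 31 days: +31 → Aug 1, 1729 (34 left).
Aug has 31 days: +31 → Sep 1, 1729 (3 left).
+3 → Sep 4, 1729.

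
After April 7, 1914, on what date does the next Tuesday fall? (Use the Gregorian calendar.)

April 14, 1914

Apr 7, 1914 is a Tuesday.
From Tuesday to the next Tuesday is 7 days.
Apr 7, 1914 + 7 = Apr 14, 1914.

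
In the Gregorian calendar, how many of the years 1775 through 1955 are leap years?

Multiples of 4 in [1775,1955]: 45.
Of those, multiples of 100: 2 (not leap unless ÷400).
Multiples of 400: 0.
Leap years = 45 − 2 + 0 = 43.

43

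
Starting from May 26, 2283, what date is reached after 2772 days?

December 27, 2290

+366 (one year; includes Feb 29, 2284) → May 26, 2284 (2406 left).
+365 (one year) → May 26, 2285 (2041 left).
+365 (one year) → May 26, 2286 (1676 left).
+365 (one year) → May 26, 2287 (1311 left).
+366 (one year; includes Feb 29, 2288) → May 26, 2288 (945 left).
+365 (one year) → May 26, 2289 (580 left).
+365 (one year) → May 26, 2290 (215 left).
May has 31 days: +6 → Jun 1, 2290 (209 left).
Jun has 30 days: +30 → Jul 1, 2290 (179 left).
Jul has 31 days: +31 → Aug 1, 2290 (148 left).
Aug has 31 days: +31 → Sep 1, 2290 (117 left).
Sep has 30 days: +30 → Oct 1, 2290 (87 left).
Oct has 31 days: +31 → Nov 1, 2290 (56 left).
Nov has 30 days: +30 → Dec 1, 2290 (26 left).
+26 → Dec 27, 2290.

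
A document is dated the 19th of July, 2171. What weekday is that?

Doomsday rule: the anchor day for the 2100s is Sunday. For year 71: 71÷12 = 5 r 11, and 11÷4 = 2, so 5+11+2 = 18.
Sunday + 18 ≡ Thursday — that's 2171's doomsday.
In July the doomsday date is Jul 11.
Jul 19 is 8 days after Jul 11; 8 mod 7 = 1, so Thursday + 1 = Friday.

Friday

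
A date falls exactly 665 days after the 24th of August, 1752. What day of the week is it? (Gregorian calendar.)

Thursday

First find the weekday of Aug 24, 1752. Doomsday rule: the anchor day for the 1700s is Sunday. For year 52: 52÷12 = 4 r 4, and 4÷4 = 1, so 4+4+1 = 9.
Sunday + 9 ≡ Tuesday — that's 1752's doomsday.
In August the doomsday date is Aug 8.
Aug 24 is 16 days after Aug 8; 16 mod 7 = 2, so Tuesday + 2 = Thursday.
665 mod 7 = 0, so 665 days after a Thursday is Thursday + 0 = Thursday.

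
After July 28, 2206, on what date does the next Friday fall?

August 1, 2206

Jul 28, 2206 is a Monday.
From Monday to the next Friday is 4 days.
Jul 28, 2206 + 4 = Aug 1, 2206.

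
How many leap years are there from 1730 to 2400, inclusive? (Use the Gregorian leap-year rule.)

163

Multiples of 4 in [1730,2400]: 168.
Of those, multiples of 100: 7 (not leap unless ÷400).
Multiples of 400: 2.
Leap years = 168 − 7 + 2 = 163.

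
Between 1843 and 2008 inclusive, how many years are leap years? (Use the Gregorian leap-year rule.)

Multiples of 4 in [1843,2008]: 42.
Of those, multiples of 100: 2 (not leap unless ÷400).
Multiples of 400: 1.
Leap years = 42 − 2 + 1 = 41.

41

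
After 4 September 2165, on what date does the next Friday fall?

September 6, 2165

Sep 4, 2165 is a Wednesday.
From Wednesday to the next Friday is 2 days.
Sep 4, 2165 + 2 = Sep 6, 2165.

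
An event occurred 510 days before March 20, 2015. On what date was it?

October 26, 2013

−365 (one year) → Mar 20, 2014 (145 left).
−20 → Feb 28, 2014 (end of Feb, 28 days; 125 left).
−28 → Jan 31, 2014 (end of Jan, 31 days; 97 left).
−31 → Dec 31, 2013 (end of Dec, 31 days; 66 left).
−31 → Nov 30, 2013 (end of Nov, 30 days; 35 left).
−30 → Oct 31, 2013 (end of Oct, 31 days; 5 left).
−5 → Oct 26, 2013.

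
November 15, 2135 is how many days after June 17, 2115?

7456

Jun 17, 2115 → Jun 17, 2116: 366 days (Feb 29, 2116 is in that span).
Jun 17, 2116 → Jun 17, 2117: 365 days.
Jun 17, 2117 → Jun 17, 2118: 365 days.
Jun 17, 2118 → Jun 17, 2119: 365 days.
Jun 17, 2119 → Jun 17, 2120: 366 days (Feb 29, 2120 is in that span).
Jun 17, 2120 → Jun 17, 2121: 365 days.
Jun 17, 2121 → Jun 17, 2122: 365 days.
Jun 17, 2122 → Jun 17, 2123: 365 days.
Jun 17, 2123 → Jun 17, 2124: 366 days (Feb 29, 2124 is in that span).
Jun 17, 2124 → Jun 17, 2125: 365 days.
Jun 17, 2125 → Jun 17, 2126: 365 days.
Jun 17, 2126 → Jun 17, 2127: 365 days.
Jun 17, 2127 → Jun 17, 2128: 366 days (Feb 29, 2128 is in that span).
Jun 17, 2128 → Jun 17, 2129: 365 days.
Jun 17, 2129 → Jun 17, 2130: 365 days.
Jun 17, 2130 → Jun 17, 2131: 365 days.
Jun 17, 2131 → Jun 17, 2132: 366 days (Feb 29, 2132 is in that span).
Jun 17, 2132 → Jun 17, 2133: 365 days.
Jun 17, 2133 → Jun 17, 2134: 365 days.
Jun 17, 2134 → Jun 17, 2135: 365 days.
Jun 17, 2135 → Jul 17, 2135: 30 days (June has 30).
Jul 17, 2135 → Aug 17, 2135: 31 days (July has 31).
Aug 17, 2135 → Sep 17, 2135: 31 days (August has 31).
Sep 17, 2135 → Oct 17, 2135: 30 days (September has 30).
Oct 17, 2135 → Nov 15, 2135: 29 days.
Total: 7456 days.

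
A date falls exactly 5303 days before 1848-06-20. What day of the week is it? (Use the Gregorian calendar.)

Jun 20, 1848 is a Tuesday.
5303 mod 7 = 4, so 5303 days before a Tuesday is Tuesday − 4 = Friday.

Friday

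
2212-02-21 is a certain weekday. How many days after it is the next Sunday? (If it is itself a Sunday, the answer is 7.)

2

Feb 21, 2212 is a Friday.
From Friday to the next Sunday is 2 days.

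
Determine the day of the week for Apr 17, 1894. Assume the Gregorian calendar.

January 1, 1894 is a Monday.
Jan 1, 1894 → Feb 1, 1894: 31 days (January has 31).
Feb 1, 1894 → Mar 1, 1894: 28 days (February has 28).
Mar 1, 1894 → Apr 1, 1894: 31 days (March has 31).
Apr 1, 1894 → Apr 17, 1894: 16 days.
Total: 106 days.
106 mod 7 = 1, so Monday + 1 = Tuesday.

Tuesday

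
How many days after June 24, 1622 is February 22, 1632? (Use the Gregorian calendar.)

Jun 24, 1622 → Jun 24, 1623: 365 days.
Jun 24, 1623 → Jun 24, 1624: 366 days (Feb 29, 1624 is in that span).
Jun 24, 1624 → Jun 24, 1625: 365 days.
Jun 24, 1625 → Jun 24, 1626: 365 days.
Jun 24, 1626 → Jun 24, 1627: 365 days.
Jun 24, 1627 → Jun 24, 1628: 366 days (Feb 29, 1628 is in that span).
Jun 24, 1628 → Jun 24, 1629: 365 days.
Jun 24, 1629 → Jun 24, 1630: 365 days.
Jun 24, 1630 → Jun 24, 1631: 365 days.
Jun 24, 1631 → Jul 24, 1631: 30 days (June has 30).
Jul 24, 1631 → Aug 24, 1631: 31 days (July has 31).
Aug 24, 1631 → Sep 24, 1631: 31 days (August has 31).
Sep 24, 1631 → Oct 24, 1631: 30 days (September has 30).
Oct 24, 1631 → Nov 24, 1631: 31 days (October has 31).
Nov 24, 1631 → Dec 24, 1631: 30 days (November has 30).
Dec 24, 1631 → Jan 24, 1632: 31 days (December has 31).
Jan 24, 1632 → Feb 22, 1632: 29 days.
Total: 3530 days.

3530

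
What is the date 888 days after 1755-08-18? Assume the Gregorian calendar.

January 22, 1758

+366 (one year; includes Feb 29, 1756) → Aug 18, 1756 (522 left).
+365 (one year) → Aug 18, 1757 (157 left).
Aug has 31 days: +14 → Sep 1, 1757 (143 left).
Sep has 30 days: +30 → Oct 1, 1757 (113 left).
Oct has 31 days: +31 → Nov 1, 1757 (82 left).
Nov has 30 days: +30 → Dec 1, 1757 (52 left).
Dec has 31 days: +31 → Jan 1, 1758 (21 left).
+21 → Jan 22, 1758.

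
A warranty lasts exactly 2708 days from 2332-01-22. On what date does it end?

+366 (one year; includes Feb 29, 2332) → Jan 22, 2333 (2342 left).
+365 (one year) → Jan 22, 2334 (1977 left).
+365 (one year) → Jan 22, 2335 (1612 left).
+365 (one year) → Jan 22, 2336 (1247 left).
+366 (one year; includes Feb 29, 2336) → Jan 22, 2337 (881 left).
+365 (one year) → Jan 22, 2338 (516 left).
+365 (one year) → Jan 22, 2339 (151 left).
Jan has 31 days: +10 → Feb 1, 2339 (141 left).
Feb has 28 days: +28 → Mar 1, 2339 (113 left).
Mar has 31 days: +31 → Apr 1, 2339 (82 left).
Apr has 30 days: +30 → May 1, 2339 (52 left).
May has 31 days: +31 → Jun 1, 2339 (21 left).
+21 → Jun 22, 2339.

June 22, 2339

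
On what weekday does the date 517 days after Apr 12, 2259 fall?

Apr 12, 2259 is a Tuesday.
517 mod 7 = 6, so 517 days after a Tuesday is Tuesday + 6 = Monday.

Monday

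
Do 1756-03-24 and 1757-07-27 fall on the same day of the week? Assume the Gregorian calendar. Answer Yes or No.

Yes

From Mar 24, 1756 to Jul 27, 1757 is 490 days.
490 mod 7 = 0, so they are the same weekday.
(Mar 24, 1756 is a Wednesday; Jul 27, 1757 is a Wednesday.)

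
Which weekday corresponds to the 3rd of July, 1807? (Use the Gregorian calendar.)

Doomsday rule: the anchor day for the 1800s is Friday. For year 07: 7÷12 = 0 r 7, and 7÷4 = 1, so 0+7+1 = 8.
Friday + 8 ≡ Saturday — that's 1807's doomsday.
In July the doomsday date is Jul 11.
Jul 3 is 8 days before Jul 11; 8 mod 7 = 1, so Saturday − 1 = Friday.

Friday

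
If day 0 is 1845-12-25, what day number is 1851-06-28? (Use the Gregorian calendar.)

2011

Dec 25, 1845 → Dec 25, 1846: 365 days.
Dec 25, 1846 → Dec 25, 1847: 365 days.
Dec 25, 1847 → Dec 25, 1848: 366 days (Feb 29, 1848 is in that span).
Dec 25, 1848 → Dec 25, 1849: 365 days.
Dec 25, 1849 → Dec 25, 1850: 365 days.
Dec 25, 1850 → Jan 25, 1851: 31 days (December has 31).
Jan 25, 1851 → Feb 25, 1851: 31 days (January has 31).
Feb 25, 1851 → Mar 25, 1851: 28 days (February has 28).
Mar 25, 1851 → Apr 25, 1851: 31 days (March has 31).
Apr 25, 1851 → May 25, 1851: 30 days (April has 30).
May 25, 1851 → Jun 25, 1851: 31 days (May has 31).
Jun 25, 1851 → Jun 28, 1851: 3 days.
Total: 2011 days.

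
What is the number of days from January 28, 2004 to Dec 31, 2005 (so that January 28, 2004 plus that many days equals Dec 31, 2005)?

Jan 28, 2004 → Jan 28, 2005: 366 days (Feb 29, 2004 is in that span).
Jan 28, 2005 → Feb 28, 2005: 31 days (January has 31).
Feb 28, 2005 → Mar 28, 2005: 28 days (February has 28).
Mar 28, 2005 → Apr 28, 2005: 31 days (March has 31).
Apr 28, 2005 → May 28, 2005: 30 days (April has 30).
May 28, 2005 → Jun 28, 2005: 31 days (May has 31).
Jun 28, 2005 → Jul 28, 2005: 30 days (June has 30).
Jul 28, 2005 → Aug 28, 2005: 31 days (July has 31).
Aug 28, 2005 → Sep 28, 2005: 31 days (August has 31).
Sep 28, 2005 → Oct 28, 2005: 30 days (September has 30).
Oct 28, 2005 → Nov 28, 2005: 31 days (October has 31).
Nov 28, 2005 → Dec 28, 2005: 30 days (November has 30).
Dec 28, 2005 → Dec 31, 2005: 3 days.
Total: 703 days.

703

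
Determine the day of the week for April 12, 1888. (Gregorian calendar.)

Doomsday rule: the anchor day for the 1800s is Friday. For year 88: 88÷12 = 7 r 4, and 4÷4 = 1, so 7+4+1 = 12.
Friday + 12 ≡ Wednesday — that's 1888's doomsday.
In April the doomsday date is Apr 4.
Apr 12 is 8 days after Apr 4; 8 mod 7 = 1, so Wednesday + 1 = Thursday.

Thursday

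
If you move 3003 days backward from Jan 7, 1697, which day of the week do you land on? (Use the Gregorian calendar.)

Jan 7, 1697 is a Monday.
3003 mod 7 = 0, so 3003 days before a Monday is Monday − 0 = Monday.

Monday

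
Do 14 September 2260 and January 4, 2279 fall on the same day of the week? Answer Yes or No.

From Sep 14, 2260 to Jan 4, 2279 is 6686 days.
6686 mod 7 = 1, so they are different weekdays.
(Sep 14, 2260 is a Friday; Jan 4, 2279 is a Saturday.)

No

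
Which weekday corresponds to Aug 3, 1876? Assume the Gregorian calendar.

Thursday

Doomsday rule: the anchor day for the 1800s is Friday. For year 76: 76÷12 = 6 r 4, and 4÷4 = 1, so 6+4+1 = 11.
Friday + 11 ≡ Tuesday — that's 1876's doomsday.
In August the doomsday date is Aug 8.
Aug 3 is 5 days before Aug 8; 5 mod 7 = 5, so Tuesday − 5 = Thursday.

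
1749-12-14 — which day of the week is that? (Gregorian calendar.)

Sunday

Doomsday rule: the anchor day for the 1700s is Sunday. For year 49: 49÷12 = 4 r 1, and 1÷4 = 0, so 4+1+0 = 5.
Sunday + 5 ≡ Friday — that's 1749's doomsday.
In December the doomsday date is Dec 12.
Dec 14 is 2 days after Dec 12; 2 mod 7 = 2, so Friday + 2 = Sunday.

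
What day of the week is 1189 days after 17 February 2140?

Feb 17, 2140 is a Wednesday.
1189 mod 7 = 6, so 1189 days after a Wednesday is Wednesday + 6 = Tuesday.

Tuesday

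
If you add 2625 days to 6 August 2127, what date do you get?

+366 (one year; includes Feb 29, 2128) → Aug 6, 2128 (2259 left).
+365 (one year) → Aug 6, 2129 (1894 left).
+365 (one year) → Aug 6, 2130 (1529 left).
+365 (one year) → Aug 6, 2131 (1164 left).
+366 (one year; includes Feb 29, 2132) → Aug 6, 2132 (798 left).
+365 (one year) → Aug 6, 2133 (433 left).
+365 (one year) → Aug 6, 2134 (68 left).
Aug has 31 days: +26 → Sep 1, 2134 (42 left).
Sep has 30 days: +30 → Oct 1, 2134 (12 left).
+12 → Oct 13, 2134.

October 13, 2134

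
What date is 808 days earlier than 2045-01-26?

−366 (one year; includes Feb 29, 2044) → Jan 26, 2044 (442 left).
−365 (one year) → Jan 26, 2043 (77 left).
−26 → Dec 31, 2042 (end of Dec, 31 days; 51 left).
−31 → Nov 30, 2042 (end of Nov, 30 days; 20 left).
−20 → Nov 10, 2042.

November 10, 2042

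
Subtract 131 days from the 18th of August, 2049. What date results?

April 9, 2049

−18 → Jul 31, 2049 (end of Jul, 31 days; 113 left).
−31 → Jun 30, 2049 (end of Jun, 30 days; 82 left).
−30 → May 31, 2049 (end of May, 31 days; 52 left).
−31 → Apr 30, 2049 (end of Apr, 30 days; 21 left).
−21 → Apr 9, 2049.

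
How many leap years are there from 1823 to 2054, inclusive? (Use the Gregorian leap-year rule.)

57

Multiples of 4 in [1823,2054]: 58.
Of those, multiples of 100: 2 (not leap unless ÷400).
Multiples of 400: 1.
Leap years = 58 − 2 + 1 = 57.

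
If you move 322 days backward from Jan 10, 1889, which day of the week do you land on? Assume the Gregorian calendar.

Thursday

Jan 10, 1889 is a Thursday.
322 mod 7 = 0, so 322 days before a Thursday is Thursday − 0 = Thursday.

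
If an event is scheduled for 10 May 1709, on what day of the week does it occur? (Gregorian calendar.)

Friday

Doomsday rule: the anchor day for the 1700s is Sunday. For year 09: 9÷12 = 0 r 9, and 9÷4 = 2, so 0+9+2 = 11.
Sunday + 11 ≡ Thursday — that's 1709's doomsday.
In May the doomsday date is May 9.
May 10 is 1 day after May 9; 1 mod 7 = 1, so Thursday + 1 = Friday.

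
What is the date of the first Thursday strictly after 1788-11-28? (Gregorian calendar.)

Nov 28, 1788 is a Friday.
From Friday to the next Thursday is 6 days.
Nov 28, 1788 + 6 = Dec 4, 1788.

December 4, 1788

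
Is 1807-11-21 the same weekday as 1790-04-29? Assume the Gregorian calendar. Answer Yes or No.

From Apr 29, 1790 to Nov 21, 1807 is 6414 days.
6414 mod 7 = 2, so they are different weekdays.
(Apr 29, 1790 is a Thursday; Nov 21, 1807 is a Saturday.)

No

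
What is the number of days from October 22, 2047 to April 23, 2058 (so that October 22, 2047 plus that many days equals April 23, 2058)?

3836

Oct 22, 2047 → Oct 22, 2048: 366 days (Feb 29, 2048 is in that span).
Oct 22, 2048 → Oct 22, 2049: 365 days.
Oct 22, 2049 → Oct 22, 2050: 365 days.
Oct 22, 2050 → Oct 22, 2051: 365 days.
Oct 22, 2051 → Oct 22, 2052: 366 days (Feb 29, 2052 is in that span).
Oct 22, 2052 → Oct 22, 2053: 365 days.
Oct 22, 2053 → Oct 22, 2054: 365 days.
Oct 22, 2054 → Oct 22, 2055: 365 days.
Oct 22, 2055 → Oct 22, 2056: 366 days (Feb 29, 2056 is in that span).
Oct 22, 2056 → Oct 22, 2057: 365 days.
Oct 22, 2057 → Nov 22, 2057: 31 days (October has 31).
Nov 22, 2057 → Dec 22, 2057: 30 days (November has 30).
Dec 22, 2057 → Jan 22, 2058: 31 days (December has 31).
Jan 22, 2058 → Feb 22, 2058: 31 days (January has 31).
Feb 22, 2058 → Mar 22, 2058: 28 days (February has 28).
Mar 22, 2058 → Apr 22, 2058: 31 days (March has 31).
Apr 22, 2058 → Apr 23, 2058: 1 days.
Total: 3836 days.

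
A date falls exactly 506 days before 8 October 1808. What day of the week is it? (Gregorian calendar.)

Thursday

Oct 8, 1808 is a Saturday.
506 mod 7 = 2, so 506 days before a Saturday is Saturday − 2 = Thursday.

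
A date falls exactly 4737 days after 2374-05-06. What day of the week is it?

First find the weekday of May 6, 2374. Doomsday rule: the anchor day for the 2300s is Wednesday. For year 74: 74÷12 = 6 r 2, and 2÷4 = 0, so 6+2+0 = 8.
Wednesday + 8 ≡ Thursday — that's 2374's doomsday.
In May the doomsday date is May 9.
May 6 is 3 days before May 9; 3 mod 7 = 3, so Thursday − 3 = Monday.
4737 mod 7 = 5, so 4737 days after a Monday is Monday + 5 = Saturday.

Saturday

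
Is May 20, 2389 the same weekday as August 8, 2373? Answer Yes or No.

From Aug 8, 2373 to May 20, 2389 is 5764 days.
5764 mod 7 = 3, so they are different weekdays.
(Aug 8, 2373 is a Wednesday; May 20, 2389 is a Saturday.)

No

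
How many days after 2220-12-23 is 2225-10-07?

Dec 23, 2220 → Dec 23, 2221: 365 days.
Dec 23, 2221 → Dec 23, 2222: 365 days.
Dec 23, 2222 → Dec 23, 2223: 365 days.
Dec 23, 2223 → Dec 23, 2224: 366 days (Feb 29, 2224 is in that span).
Dec 23, 2224 → Jan 23, 2225: 31 days (December has 31).
Jan 23, 2225 → Feb 23, 2225: 31 days (January has 31).
Feb 23, 2225 → Mar 23, 2225: 28 days (February has 28).
Mar 23, 2225 → Apr 23, 2225: 31 days (March has 31).
Apr 23, 2225 → May 23, 2225: 30 days (April has 30).
May 23, 2225 → Jun 23, 2225: 31 days (May has 31).
Jun 23, 2225 → Jul 23, 2225: 30 days (June has 30).
Jul 23, 2225 → Aug 23, 2225: 31 days (July has 31).
Aug 23, 2225 → Sep 23, 2225: 31 days (August has 31).
Sep 23, 2225 → Oct 7, 2225: 14 days.
Total: 1749 days.

1749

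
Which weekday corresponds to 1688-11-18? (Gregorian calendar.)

Doomsday rule: the anchor day for the 1600s is Tuesday. For year 88: 88÷12 = 7 r 4, and 4÷4 = 1, so 7+4+1 = 12.
Tuesday + 12 ≡ Sunday — that's 1688's doomsday.
In November the doomsday date is Nov 7.
Nov 18 is 11 days after Nov 7; 11 mod 7 = 4, so Sunday + 4 = Thursday.

Thursday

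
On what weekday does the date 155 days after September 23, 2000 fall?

Sunday

First find the weekday of Sep 23, 2000. Doomsday rule: the anchor day for the 2000s is Tuesday. For year 00: 0÷12 = 0 r 0, and 0÷4 = 0, so 0+0+0 = 0.
Tuesday + 0 ≡ Tuesday — that's 2000's doomsday.
In September the doomsday date is Sep 5.
Sep 23 is 18 days after Sep 5; 18 mod 7 = 4, so Tuesday + 4 = Saturday.
155 mod 7 = 1, so 155 days after a Saturday is Saturday + 1 = Sunday.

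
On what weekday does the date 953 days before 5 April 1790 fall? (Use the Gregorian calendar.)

Sunday

Apr 5, 1790 is a Monday.
953 mod 7 = 1, so 953 days before a Monday is Monday − 1 = Sunday.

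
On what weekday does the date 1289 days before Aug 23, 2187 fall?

First find the weekday of Aug 23, 2187. Doomsday rule: the anchor day for the 2100s is Sunday. For year 87: 87÷12 = 7 r 3, and 3÷4 = 0, so 7+3+0 = 10.
Sunday + 10 ≡ Wednesday — that's 2187's doomsday.
In August the doomsday date is Aug 8.
Aug 23 is 15 days after Aug 8; 15 mod 7 = 1, so Wednesday + 1 = Thursday.
1289 mod 7 = 1, so 1289 days before a Thursday is Thursday − 1 = Wednesday.

Wednesday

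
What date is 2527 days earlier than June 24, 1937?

−365 (one year) → Jun 24, 1936 (2162 left).
−366 (one year; includes Feb 29, 1936) → Jun 24, 1935 (1796 left).
−365 (one year) → Jun 24, 1934 (1431 left).
−365 (one year) → Jun 24, 1933 (1066 left).
−365 (one year) → Jun 24, 1932 (701 left).
−366 (one year; includes Feb 29, 1932) → Jun 24, 1931 (335 left).
−24 → May 31, 1931 (end of May, 31 days; 311 left).
−31 → Apr 30, 1931 (end of Apr, 30 days; 280 left).
−30 → Mar 31, 1931 (end of Mar, 31 days; 250 left).
−31 → Feb 28, 1931 (end of Feb, 28 days; 219 left).
−28 → Jan 31, 1931 (end of Jan, 31 days; 191 left).
−31 → Dec 31, 1930 (end of Dec, 31 days; 160 left).
−31 → Nov 30, 1930 (end of Nov, 30 days; 129 left).
−30 → Oct 31, 1930 (end of Oct, 31 days; 99 left).
−31 → Sep 30, 1930 (end of Sep, 30 days; 68 left).
−30 → Aug 31, 1930 (end of Aug, 31 days; 38 left).
−31 → Jul 31, 1930 (end of Jul, 31 days; 7 left).
−7 → Jul 24, 1930.

July 24, 1930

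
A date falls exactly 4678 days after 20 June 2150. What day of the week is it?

Monday

Jun 20, 2150 is a Saturday.
4678 mod 7 = 2, so 4678 days after a Saturday is Saturday + 2 = Monday.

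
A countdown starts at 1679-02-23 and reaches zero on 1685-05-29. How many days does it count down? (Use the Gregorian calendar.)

2287

Feb 23, 1679 → Feb 23, 1680: 365 days.
Feb 23, 1680 → Feb 23, 1681: 366 days (Feb 29, 1680 is in that span).
Feb 23, 1681 → Feb 23, 1682: 365 days.
Feb 23, 1682 → Feb 23, 1683: 365 days.
Feb 23, 1683 → Feb 23, 1684: 365 days.
Feb 23, 1684 → Feb 23, 1685: 366 days (Feb 29, 1684 is in that span).
Feb 23, 1685 → Mar 23, 1685: 28 days (February has 28).
Mar 23, 1685 → Apr 23, 1685: 31 days (March has 31).
Apr 23, 1685 → May 23, 1685: 30 days (April has 30).
May 23, 1685 → May 29, 1685: 6 days.
Total: 2287 days.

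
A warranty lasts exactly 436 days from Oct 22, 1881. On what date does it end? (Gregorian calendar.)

+365 (one year) → Oct 22, 1882 (71 left).
Oct has 31 days: +10 → Nov 1, 1882 (61 left).
Nov has 30 days: +30 → Dec 1, 1882 (31 left).
Dec has 31 days: +31 → Jan 1, 1883 (0 left).

January 1, 1883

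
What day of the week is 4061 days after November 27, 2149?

Friday

First find the weekday of Nov 27, 2149. Doomsday rule: the anchor day for the 2100s is Sunday. For year 49: 49÷12 = 4 r 1, and 1÷4 = 0, so 4+1+0 = 5.
Sunday + 5 ≡ Friday — that's 2149's doomsday.
In November the doomsday date is Nov 7.
Nov 27 is 20 days after Nov 7; 20 mod 7 = 6, so Friday + 6 = Thursday.
4061 mod 7 = 1, so 4061 days after a Thursday is Thursday + 1 = Friday.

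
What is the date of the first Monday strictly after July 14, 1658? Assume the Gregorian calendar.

Jul 14, 1658 is a Sunday.
From Sunday to the next Monday is 1 day.
Jul 14, 1658 + 1 = Jul 15, 1658.

July 15, 1658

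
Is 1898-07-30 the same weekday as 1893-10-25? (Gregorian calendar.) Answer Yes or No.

From Oct 25, 1893 to Jul 30, 1898 is 1739 days.
1739 mod 7 = 3, so they are different weekdays.
(Oct 25, 1893 is a Wednesday; Jul 30, 1898 is a Saturday.)

No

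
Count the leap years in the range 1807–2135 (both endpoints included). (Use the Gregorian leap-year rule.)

Multiples of 4 in [1807,2135]: 82.
Of those, multiples of 100: 3 (not leap unless ÷400).
Multiples of 400: 1.
Leap years = 82 − 3 + 1 = 80.

80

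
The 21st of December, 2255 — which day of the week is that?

Doomsday rule: the anchor day for the 2200s is Friday. For year 55: 55÷12 = 4 r 7, and 7÷4 = 1, so 4+7+1 = 12.
Friday + 12 ≡ Wednesday — that's 2255's doomsday.
In December the doomsday date is Dec 12.
Dec 21 is 9 days after Dec 12; 9 mod 7 = 2, so Wednesday + 2 = Friday.

Friday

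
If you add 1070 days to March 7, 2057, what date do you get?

February 10, 2060

+365 (one year) → Mar 7, 2058 (705 left).
+365 (one year) → Mar 7, 2059 (340 left).
Mar has 31 days: +25 → Apr 1, 2059 (315 left).
Apr has 30 days: +30 → May 1, 2059 (285 left).
May has 31 days: +31 → Jun 1, 2059 (254 left).
Jun has 30 days: +30 → Jul 1, 2059 (224 left).
Jul has 31 days: +31 → Aug 1, 2059 (193 left).
Aug has 31 days: +31 → Sep 1, 2059 (162 left).
Sep has 30 days: +30 → Oct 1, 2059 (132 left).
Oct has 31 days: +31 → Nov 1, 2059 (101 left).
Nov has 30 days: +30 → Dec 1, 2059 (71 left).
Dec has 31 days: +31 → Jan 1, 2060 (40 left).
Jan has 31 days: +31 → Feb 1, 2060 (9 left).
+9 → Feb 10, 2060.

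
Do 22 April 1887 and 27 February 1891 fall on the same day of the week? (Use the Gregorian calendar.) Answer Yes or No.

From Apr 22, 1887 to Feb 27, 1891 is 1407 days.
1407 mod 7 = 0, so they are the same weekday.
(Apr 22, 1887 is a Friday; Feb 27, 1891 is a Friday.)

Yes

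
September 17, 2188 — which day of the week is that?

Doomsday rule: the anchor day for the 2100s is Sunday. For year 88: 88÷12 = 7 r 4, and 4÷4 = 1, so 7+4+1 = 12.
Sunday + 12 ≡ Friday — that's 2188's doomsday.
In September the doomsday date is Sep 5.
Sep 17 is 12 days after Sep 5; 12 mod 7 = 5, so Friday + 5 = Wednesday.

Wednesday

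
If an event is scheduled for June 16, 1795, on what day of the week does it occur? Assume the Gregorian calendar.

Doomsday rule: the anchor day for the 1700s is Sunday. For year 95: 95÷12 = 7 r 11, and 11÷4 = 2, so 7+11+2 = 20.
Sunday + 20 ≡ Saturday — that's 1795's doomsday.
In June the doomsday date is Jun 6.
Jun 16 is 10 days after Jun 6; 10 mod 7 = 3, so Saturday + 3 = Tuesday.

Tuesday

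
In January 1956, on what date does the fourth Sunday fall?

January 1, 1956 is a Sunday.
The first Sunday is therefore January 1 (same day).
The fourth Sunday is 1 + 3×7 = January 22.

January 22, 1956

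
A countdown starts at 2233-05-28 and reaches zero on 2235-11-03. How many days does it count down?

May 28, 2233 → May 28, 2234: 365 days.
May 28, 2234 → May 28, 2235: 365 days.
May 28, 2235 → Jun 28, 2235: 31 days (May has 31).
Jun 28, 2235 → Jul 28, 2235: 30 days (June has 30).
Jul 28, 2235 → Aug 28, 2235: 31 days (July has 31).
Aug 28, 2235 → Sep 28, 2235: 31 days (August has 31).
Sep 28, 2235 → Oct 28, 2235: 30 days (September has 30).
Oct 28, 2235 → Nov 3, 2235: 6 days.
Total: 889 days.

889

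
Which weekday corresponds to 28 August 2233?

Doomsday rule: the anchor day for the 2200s is Friday. For year 33: 33÷12 = 2 r 9, and 9÷4 = 2, so 2+9+2 = 13.
Friday + 13 ≡ Thursday — that's 2233's doomsday.
In August the doomsday date is Aug 8.
Aug 28 is 20 days after Aug 8; 20 mod 7 = 6, so Thursday + 6 = Wednesday.

Wednesday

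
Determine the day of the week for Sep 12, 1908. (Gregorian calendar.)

Doomsday rule: the anchor day for the 1900s is Wednesday. For year 08: 8÷12 = 0 r 8, and 8÷4 = 2, so 0+8+2 = 10.
Wednesday + 10 ≡ Saturday — that's 1908's doomsday.
In September the doomsday date is Sep 5.
Sep 12 is 7 days after Sep 5; 7 mod 7 = 0, so Saturday + 0 = Saturday.

Saturday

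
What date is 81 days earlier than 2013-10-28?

−28 → Sep 30, 2013 (end of Sep, 30 days; 53 left).
−30 → Aug 31, 2013 (end of Aug, 31 days; 23 left).
−23 → Aug 8, 2013.

August 8, 2013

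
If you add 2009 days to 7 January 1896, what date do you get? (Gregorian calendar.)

July 9, 1901

+366 (one year; includes Feb 29, 1896) → Jan 7, 1897 (1643 left).
+365 (one year) → Jan 7, 1898 (1278 left).
+365 (one year) → Jan 7, 1899 (913 left).
+365 (one year) → Jan 7, 1900 (548 left).
+365 (one year) → Jan 7, 1901 (183 left).
Jan has 31 days: +25 → Feb 1, 1901 (158 left).
Feb has 28 days: +28 → Mar 1, 1901 (130 left).
Mar has 31 days: +31 → Apr 1, 1901 (99 left).
Apr has 30 days: +30 → May 1, 1901 (69 left).
May has 31 days: +31 → Jun 1, 1901 (38 left).
Jun has 30 days: +30 → Jul 1, 1901 (8 left).
+8 → Jul 9, 1901.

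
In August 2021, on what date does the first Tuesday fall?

August 3, 2021

August 1, 2021 is a Sunday.
The first Tuesday is therefore August 3 (2 days later).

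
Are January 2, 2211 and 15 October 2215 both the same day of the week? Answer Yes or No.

No

From Jan 2, 2211 to Oct 15, 2215 is 1747 days.
1747 mod 7 = 4, so they are different weekdays.
(Jan 2, 2211 is a Wednesday; Oct 15, 2215 is a Sunday.)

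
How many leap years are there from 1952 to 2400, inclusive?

Multiples of 4 in [1952,2400]: 113.
Of those, multiples of 100: 5 (not leap unless ÷400).
Multiples of 400: 2.
Leap years = 113 − 5 + 2 = 110.

110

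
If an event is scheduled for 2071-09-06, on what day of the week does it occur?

Sunday

January 1, 2071 is a Thursday.
Jan 1, 2071 → Feb 1, 2071: 31 days (January has 31).
Feb 1, 2071 → Mar 1, 2071: 28 days (February has 28).
Mar 1, 2071 → Apr 1, 2071: 31 days (March has 31).
Apr 1, 2071 → May 1, 2071: 30 days (April has 30).
May 1, 2071 → Jun 1, 2071: 31 days (May has 31).
Jun 1, 2071 → Jul 1, 2071: 30 days (June has 30).
Jul 1, 2071 → Aug 1, 2071: 31 days (July has 31).
Aug 1, 2071 → Sep 1, 2071: 31 days (August has 31).
Sep 1, 2071 → Sep 6, 2071: 5 days.
Total: 248 days.
248 mod 7 = 3, so Thursday + 3 = Sunday.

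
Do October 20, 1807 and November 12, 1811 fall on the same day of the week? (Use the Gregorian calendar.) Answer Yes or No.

From Oct 20, 1807 to Nov 12, 1811 is 1484 days.
1484 mod 7 = 0, so they are the same weekday.
(Oct 20, 1807 is a Tuesday; Nov 12, 1811 is a Tuesday.)

Yes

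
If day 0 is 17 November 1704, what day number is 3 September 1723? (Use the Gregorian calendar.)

Nov 17, 1704 → Nov 17, 1705: 365 days.
Nov 17, 1705 → Nov 17, 1706: 365 days.
Nov 17, 1706 → Nov 17, 1707: 365 days.
Nov 17, 1707 → Nov 17, 1708: 366 days (Feb 29, 1708 is in that span).
Nov 17, 1708 → Nov 17, 1709: 365 days.
Nov 17, 1709 → Nov 17, 1710: 365 days.
Nov 17, 1710 → Nov 17, 1711: 365 days.
Nov 17, 1711 → Nov 17, 1712: 366 days (Feb 29, 1712 is in that span).
Nov 17, 1712 → Nov 17, 1713: 365 days.
Nov 17, 1713 → Nov 17, 1714: 365 days.
Nov 17, 1714 → Nov 17, 1715: 365 days.
Nov 17, 1715 → Nov 17, 1716: 366 days (Feb 29, 1716 is in that span).
Nov 17, 1716 → Nov 17, 1717: 365 days.
Nov 17, 1717 → Nov 17, 1718: 365 days.
Nov 17, 1718 → Nov 17, 1719: 365 days.
Nov 17, 1719 → Nov 17, 1720: 366 days (Feb 29, 1720 is in that span).
Nov 17, 1720 → Nov 17, 1721: 365 days.
Nov 17, 1721 → Nov 17, 1722: 365 days.
Nov 17, 1722 → Dec 17, 1722: 30 days (November has 30).
Dec 17, 1722 → Jan 17, 1723: 31 days (December has 31).
Jan 17, 1723 → Feb 17, 1723: 31 days (January has 31).
Feb 17, 1723 → Mar 17, 1723: 28 days (February has 28).
Mar 17, 1723 → Apr 17, 1723: 31 days (March has 31).
Apr 17, 1723 → May 17, 1723: 30 days (April has 30).
May 17, 1723 → Jun 17, 1723: 31 days (May has 31).
Jun 17, 1723 → Jul 17, 1723: 30 days (June has 30).
Jul 17, 1723 → Aug 17, 1723: 31 days (July has 31).
Aug 17, 1723 → Sep 3, 1723: 17 days.
Total: 6864 days.

6864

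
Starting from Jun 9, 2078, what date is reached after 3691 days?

+365 (one year) → Jun 9, 2079 (3326 left).
+366 (one year; includes Feb 29, 2080) → Jun 9, 2080 (2960 left).
+365 (one year) → Jun 9, 2081 (2595 left).
+365 (one year) → Jun 9, 2082 (2230 left).
+365 (one year) → Jun 9, 2083 (1865 left).
+366 (one year; includes Feb 29, 2084) → Jun 9, 2084 (1499 left).
+365 (one year) → Jun 9, 2085 (1134 left).
+365 (one year) → Jun 9, 2086 (769 left).
+365 (one year) → Jun 9, 2087 (404 left).
+366 (one year; includes Feb 29, 2088) → Jun 9, 2088 (38 left).
Jun has 30 days: +22 → Jul 1, 2088 (16 left).
+16 → Jul 17, 2088.

July 17, 2088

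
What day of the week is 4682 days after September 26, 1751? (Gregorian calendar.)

Sep 26, 1751 is a Sunday.
4682 mod 7 = 6, so 4682 days after a Sunday is Sunday + 6 = Saturday.

Saturday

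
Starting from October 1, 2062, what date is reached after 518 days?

+365 (one year) → Oct 1, 2063 (153 left).
Oct has 31 days: +31 → Nov 1, 2063 (122 left).
Nov has 30 days: +30 → Dec 1, 2063 (92 left).
Dec has 31 days: +31 → Jan 1, 2064 (61 left).
Jan has 31 days: +31 → Feb 1, 2064 (30 left).
Feb has 29 days: +29 → Mar 1, 2064 (1 left).
+1 → Mar 2, 2064.

March 2, 2064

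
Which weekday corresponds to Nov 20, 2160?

Thursday

Doomsday rule: the anchor day for the 2100s is Sunday. For year 60: 60÷12 = 5 r 0, and 0÷4 = 0, so 5+0+0 = 5.
Sunday + 5 ≡ Friday — that's 2160's doomsday.
In November the doomsday date is Nov 7.
Nov 20 is 13 days after Nov 7; 13 mod 7 = 6, so Friday + 6 = Thursday.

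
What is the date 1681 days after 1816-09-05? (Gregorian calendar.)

+365 (one year) → Sep 5, 1817 (1316 left).
+365 (one year) → Sep 5, 1818 (951 left).
+365 (one year) → Sep 5, 1819 (586 left).
+366 (one year; includes Feb 29, 1820) → Sep 5, 1820 (220 left).
Sep has 30 days: +26 → Oct 1, 1820 (194 left).
Oct has 31 days: +31 → Nov 1, 1820 (163 left).
Nov has 30 days: +30 → Dec 1, 1820 (133 left).
Dec has 31 days: +31 → Jan 1, 1821 (102 left).
Jan has 31 days: +31 → Feb 1, 1821 (71 left).
Feb has 28 days: +28 → Mar 1, 1821 (43 left).
Mar has 31 days: +31 → Apr 1, 1821 (12 left).
+12 → Apr 13, 1821.

April 13, 1821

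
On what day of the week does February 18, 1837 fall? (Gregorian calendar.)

Doomsday rule: the anchor day for the 1800s is Friday. For year 37: 37÷12 = 3 r 1, and 1÷4 = 0, so 3+1+0 = 4.
Friday + 4 ≡ Tuesday — that's 1837's doomsday.
In February the doomsday date is Feb 28 (1837 is not a leap year).
Feb 18 is 10 days before Feb 28; 10 mod 7 = 3, so Tuesday − 3 = Saturday.

Saturday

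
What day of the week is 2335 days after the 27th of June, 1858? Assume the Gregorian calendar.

First find the weekday of Jun 27, 1858. Doomsday rule: the anchor day for the 1800s is Friday. For year 58: 58÷12 = 4 r 10, and 10÷4 = 2, so 4+10+2 = 16.
Friday + 16 ≡ Sunday — that's 1858's doomsday.
In June the doomsday date is Jun 6.
Jun 27 is 21 days after Jun 6; 21 mod 7 = 0, so Sunday + 0 = Sunday.
2335 mod 7 = 4, so 2335 days after a Sunday is Sunday + 4 = Thursday.

Thursday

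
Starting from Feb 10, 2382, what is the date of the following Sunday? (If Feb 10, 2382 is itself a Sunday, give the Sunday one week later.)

February 14, 2382

Feb 10, 2382 is a Wednesday.
From Wednesday to the next Sunday is 4 days.
Feb 10, 2382 + 4 = Feb 14, 2382.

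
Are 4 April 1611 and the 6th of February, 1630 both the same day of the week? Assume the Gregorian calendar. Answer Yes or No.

No

From Apr 4, 1611 to Feb 6, 1630 is 6883 days.
6883 mod 7 = 2, so they are different weekdays.
(Apr 4, 1611 is a Monday; Feb 6, 1630 is a Wednesday.)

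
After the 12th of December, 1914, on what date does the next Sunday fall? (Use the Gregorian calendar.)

December 13, 1914

Dec 12, 1914 is a Saturday.
From Saturday to the next Sunday is 1 day.
Dec 12, 1914 + 1 = Dec 13, 1914.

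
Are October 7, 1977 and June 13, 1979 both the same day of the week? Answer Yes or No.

No

From Oct 7, 1977 to Jun 13, 1979 is 614 days.
614 mod 7 = 5, so they are different weekdays.
(Oct 7, 1977 is a Friday; Jun 13, 1979 is a Wednesday.)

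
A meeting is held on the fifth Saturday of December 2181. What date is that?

December 29, 2181

December 1, 2181 is a Saturday.
The first Saturday is therefore December 1 (same day).
The fifth Saturday is 1 + 4×7 = December 29.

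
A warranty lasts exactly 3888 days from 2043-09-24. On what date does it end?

May 17, 2054

+366 (one year; includes Feb 29, 2044) → Sep 24, 2044 (3522 left).
+365 (one year) → Sep 24, 2045 (3157 left).
+365 (one year) → Sep 24, 2046 (2792 left).
+365 (one year) → Sep 24, 2047 (2427 left).
+366 (one year; includes Feb 29, 2048) → Sep 24, 2048 (2061 left).
+365 (one year) → Sep 24, 2049 (1696 left).
+365 (one year) → Sep 24, 2050 (1331 left).
+365 (one year) → Sep 24, 2051 (966 left).
+366 (one year; includes Feb 29, 2052) → Sep 24, 2052 (600 left).
+365 (one year) → Sep 24, 2053 (235 left).
Sep has 30 days: +7 → Oct 1, 2053 (228 left).
Oct has 31 days: +31 → Nov 1, 2053 (197 left).
Nov has 30 days: +30 → Dec 1, 2053 (167 left).
Dec has 31 days: +31 → Jan 1, 2054 (136 left).
Jan has 31 days: +31 → Feb 1, 2054 (105 left).
Feb has 28 days: +28 → Mar 1, 2054 (77 left).
Mar has 31 days: +31 → Apr 1, 2054 (46 left).
Apr has 30 days: +30 → May 1, 2054 (16 left).
+16 → May 17, 2054.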